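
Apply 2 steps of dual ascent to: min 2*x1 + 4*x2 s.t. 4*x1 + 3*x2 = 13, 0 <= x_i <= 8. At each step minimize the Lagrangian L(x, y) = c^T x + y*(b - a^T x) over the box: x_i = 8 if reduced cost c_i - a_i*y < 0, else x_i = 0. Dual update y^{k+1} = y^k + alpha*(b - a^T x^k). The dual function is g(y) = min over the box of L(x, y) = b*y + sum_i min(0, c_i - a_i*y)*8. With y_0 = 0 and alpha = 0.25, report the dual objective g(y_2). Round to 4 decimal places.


Dual ascent for LP: min 2*x1 + 4*x2, 4*x1 + 3*x2 = 13, 0 <= x_i <= 8
Step 1: y^k = 0.0, reduced costs: (2.0, 4.0)
  x^k = (0.0, 0.0), subgradient = b - a^T x = 13.0
  y^{k+1} = 0.0 + 0.25*13.0 = 3.25
Step 2: y^k = 3.25, reduced costs: (-11.0, -5.75)
  x^k = (8.0, 8.0), subgradient = b - a^T x = -43.0
  y^{k+1} = 3.25 + 0.25*-43.0 = -7.5
Dual objective at y_2 = -7.5: reduced costs (32.0, 26.5), box minimizer x = (0.0, 0.0)
g(y_2) = b*y + (c1 - a1*y)*x1 + (c2 - a2*y)*x2 = 13*(-7.5) + 32.0*0.0 + 26.5*0.0 = -97.5 + 0.0 + 0.0 = -97.5


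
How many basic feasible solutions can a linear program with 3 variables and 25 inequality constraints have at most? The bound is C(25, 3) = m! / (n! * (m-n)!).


Each vertex corresponds to some choice of n active constraints out of m, so the number of vertices is at most C(m, n) = m! / (n!(m-n)!).
m = 25, n = 3
Numerator: 25 * 24 * 23
Denominator: 3! = 6
C(25, 3) = 2300


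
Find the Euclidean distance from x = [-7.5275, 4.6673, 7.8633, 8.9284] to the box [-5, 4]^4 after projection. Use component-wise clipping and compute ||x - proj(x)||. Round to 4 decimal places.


Project each component onto [-5, 4].
clip(-7.5275) = -5.0, clip(4.6673) = 4.0, clip(7.8633) = 4.0, clip(8.9284) = 4.0
Projection = [-5.0, 4.0, 4.0, 4.0]
Squared diffs: [6.3883, 0.4453, 14.9251, 24.2891]
Distance = sqrt(46.0478) = 6.7858


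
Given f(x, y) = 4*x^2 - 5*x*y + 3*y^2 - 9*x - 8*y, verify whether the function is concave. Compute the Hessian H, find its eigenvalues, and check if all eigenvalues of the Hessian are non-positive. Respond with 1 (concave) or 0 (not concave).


The Hessian of f(x,y) = 4*x^2 - 5*x*y + 3*y^2 - 9*x - 8*y is:
H = [[8, -5], [-5, 6]]
Trace = 8 + 6 = 14
Determinant = 8*6 - (-5)^2 = 23
Discriminant = (14)^2 - 4*23 = 104.0
Eigenvalues: lambda_1 = 1.901, lambda_2 = 12.099
The function is not concave.

0


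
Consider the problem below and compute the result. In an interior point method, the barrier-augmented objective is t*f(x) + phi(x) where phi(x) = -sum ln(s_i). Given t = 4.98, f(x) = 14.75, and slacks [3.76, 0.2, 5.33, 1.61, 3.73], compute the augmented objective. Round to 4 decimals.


Step 1: Compute log-barrier.
ln values: [1.3244, -1.6094, 1.6734, 0.4762, 1.3164]
phi = -(1.3244 - 1.6094 + 1.6734 + 0.4762 + 1.3164) = -3.181
Step 2: Compute augmented objective.
t*f(x) = 4.98*14.75 = 73.455
Total = 73.455 - 3.181 = 70.274


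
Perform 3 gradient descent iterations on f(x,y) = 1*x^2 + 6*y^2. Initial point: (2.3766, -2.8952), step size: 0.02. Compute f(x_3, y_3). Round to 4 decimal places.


Gradient descent on f(x,y) = 1*x^2 + 6*y^2.
Starting point: (2.3766, -2.8952), alpha = 0.02
Step 1: grad_x = 2*1*2.3766 = 4.7532, grad_y = 2*6*-2.8952 = -34.7424
  x_1 = 2.3766 - 0.02*4.7532 = 2.2815
  y_1 = -2.8952 - 0.02*-34.7424 = -2.2004
Step 2: grad_x = 2*1*2.2815 = 4.5631, grad_y = 2*6*-2.2004 = -26.4042
  x_2 = 2.2815 - 0.02*4.5631 = 2.1903
  y_2 = -2.2004 - 0.02*-26.4042 = -1.6723
Step 3: grad_x = 2*1*2.1903 = 4.3805, grad_y = 2*6*-1.6723 = -20.0672
  x_3 = 2.1903 - 0.02*4.3805 = 2.1027
  y_3 = -1.6723 - 0.02*-20.0672 = -1.2709
f(2.1027, -1.2709) = 1*2.1027^2 + 6*(-1.2709)^2 = 14.1127


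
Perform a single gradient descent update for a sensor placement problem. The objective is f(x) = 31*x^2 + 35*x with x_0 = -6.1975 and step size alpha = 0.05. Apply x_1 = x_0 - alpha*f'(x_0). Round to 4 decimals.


We compute the gradient at x_0 and apply the update.
f'(x) = 62*x + 35
f'(-6.1975) = 62*-6.1975 + 35 = -349.245
x_1 = -6.1975 - 0.05*-349.245 = 11.2648


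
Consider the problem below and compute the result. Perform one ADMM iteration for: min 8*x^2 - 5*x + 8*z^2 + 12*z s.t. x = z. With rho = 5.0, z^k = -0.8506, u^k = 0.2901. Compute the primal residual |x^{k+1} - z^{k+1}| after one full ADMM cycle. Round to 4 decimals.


ADMM iteration with rho = 5.0, z^k = -0.8506, u^k = 0.2901
Step 1: x-update.
Minimize 8*x^2 - 5*x + (5.0/2)*(x + 0.8506 + 0.2901)^2
FOC: (2*8 + 5.0)*x = 5 + 5.0*(-0.8506 - 0.2901)
x^{k+1} = -0.0335
Step 2: z-update.
Minimize 8*z^2 + 12*z + (5.0/2)*(-0.0335 - z + 0.2901)^2
FOC: (2*8 + 5.0)*z = -12 + 5.0*(-0.0335 + 0.2901)
z^{k+1} = -0.5103
Step 3: u-update.
u^{k+1} = 0.2901 - 0.0335 + 0.5103 = 0.7669
Step 4: Primal residual = |-0.0335 + 0.5103| = 0.4768


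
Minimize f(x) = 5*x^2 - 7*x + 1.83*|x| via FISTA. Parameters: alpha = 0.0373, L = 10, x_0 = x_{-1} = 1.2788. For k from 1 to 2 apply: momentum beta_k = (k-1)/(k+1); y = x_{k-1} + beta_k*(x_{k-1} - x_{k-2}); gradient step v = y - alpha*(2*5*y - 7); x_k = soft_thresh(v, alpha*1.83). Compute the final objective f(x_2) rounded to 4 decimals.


FISTA on f(x) = 5*x^2 - 7*x + 1.83*|x|
L = 10, alpha = 0.0373
Iteration 1: beta = 0.0, y = 1.2788 + 0.0*(1.2788 - 1.2788) = 1.2788
  grad(y) = 5.788, v = y - alpha*grad = 1.0629
  prox(v) = soft_thresh(1.0629, 0.0683) = 0.9946
Iteration 2: beta = 0.3333, y = 0.9946 + 0.3333*(0.9946 - 1.2788) = 0.8999
  grad(y) = 1.9993, v = y - alpha*grad = 0.8254
  prox(v) = soft_thresh(0.8254, 0.0683) = 0.7571
f(x_2) = 5*0.7571^2 - 7*0.7571 + 1.83*|0.7571| = -1.0482


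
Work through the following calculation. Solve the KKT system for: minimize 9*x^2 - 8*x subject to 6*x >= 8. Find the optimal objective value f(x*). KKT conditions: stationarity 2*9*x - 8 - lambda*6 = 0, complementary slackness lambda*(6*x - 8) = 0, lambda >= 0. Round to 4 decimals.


Step 1: Try lambda = 0 (constraint inactive).
x_unc = 8/(2*9) = 0.4444
Check: 6*0.4444 = 2.6664 < 8 -- violated!
Step 2: Constraint must be active: 6*x = 8
x* = 8/6 = 4/3 = 1.3333 (rounded; the exact value 4/3 is used below)
lambda = (2*9*(4/3) - 8)/6 = 2.6667
Step 3: Compute optimal value.
f(x*) = 9*(4/3)^2 - 8*(4/3) = 5.3333


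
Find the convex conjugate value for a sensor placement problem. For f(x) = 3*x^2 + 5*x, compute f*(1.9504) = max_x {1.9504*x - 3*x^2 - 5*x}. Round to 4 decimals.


f*(y) = sup_x {y*x - a*x^2 - b*x} = sup_x {(y-b)*x - a*x^2}
FOC: (y - b) - 2a*x = 0 => x* = (y - b)/(2a)
x* = (1.9504 - 5)/(2*3) = -0.5083
f*(1.9504) = (y-b)^2/(4a) = (1.9504 - 5)^2/(4*3)
= 9.3001/12 = 0.775


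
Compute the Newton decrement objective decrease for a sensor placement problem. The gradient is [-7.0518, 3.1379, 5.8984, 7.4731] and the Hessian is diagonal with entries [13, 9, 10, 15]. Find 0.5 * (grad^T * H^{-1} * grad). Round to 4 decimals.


Step 1: H is diagonal, so H^(-1) * g = [-0.5424, 0.3487, 0.5898, 0.4982].
Step 2: g^T H^(-1) g = sum_i g_i^2 / H_ii
  = (-7.0518)^2/13 + (3.1379)^2/9 + (5.8984)^2/10 + (7.4731)^2/15
  = 3.8252 + 1.094 + 3.4791 + 3.7231 = 12.1215
Step 3: Objective decrease = 0.5 * g^T H^(-1) g = 6.0608


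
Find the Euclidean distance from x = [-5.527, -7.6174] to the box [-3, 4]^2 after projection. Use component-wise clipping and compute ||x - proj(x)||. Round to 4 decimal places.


Project each component onto [-3, 4].
clip(-5.527) = -3.0, clip(-7.6174) = -3.0
Projection = [-3.0, -3.0]
Squared diffs: [6.3857, 21.3204]
Distance = sqrt(27.7061) = 5.2637


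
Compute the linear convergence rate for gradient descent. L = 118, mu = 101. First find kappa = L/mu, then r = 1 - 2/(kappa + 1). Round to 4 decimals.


Step 1: Compute the condition number.
kappa = L/mu = 118/101 = 1.1683
Step 2: Compute the convergence rate.
r = 1 - 2/(kappa + 1) = 1 - 2*mu/(L + mu) = (L - mu)/(L + mu) = 17/219 = 0.0776


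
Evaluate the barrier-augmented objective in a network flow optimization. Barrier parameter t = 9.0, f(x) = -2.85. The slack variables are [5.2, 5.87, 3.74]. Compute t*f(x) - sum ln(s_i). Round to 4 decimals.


Step 1: Compute log-barrier.
ln values: [1.6487, 1.7699, 1.3191]
phi = -(1.6487 + 1.7699 + 1.3191) = -4.7376
Step 2: Compute augmented objective.
t*f(x) = 9.0*-2.85 = -25.65
Total = -25.65 - 4.7376 = -30.3876


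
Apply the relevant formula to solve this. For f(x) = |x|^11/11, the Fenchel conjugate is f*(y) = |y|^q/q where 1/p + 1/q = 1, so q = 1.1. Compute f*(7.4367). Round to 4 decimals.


The conjugate exponent q satisfies 1/p + 1/q = 1.
p = 11, so q = 11/(11 - 1) = 1.1
|y|^q = 7.4367^1.1 = 9.089
f*(7.4367) = 9.089 / 1.1 = 8.2628


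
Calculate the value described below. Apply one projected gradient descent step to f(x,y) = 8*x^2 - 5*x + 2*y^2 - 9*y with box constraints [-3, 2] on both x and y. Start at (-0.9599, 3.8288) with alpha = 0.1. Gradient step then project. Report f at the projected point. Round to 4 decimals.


Step 1: Compute gradient at (-0.9599, 3.8288).
grad_x = 2*8*-0.9599 - 5 = -20.3584
grad_y = 2*2*3.8288 - 9 = 6.3152
Step 2: Gradient step.
x_raw = -0.9599 - 0.1*-20.3584 = 1.0759
y_raw = 3.8288 - 0.1*6.3152 = 3.1973
Step 3: Project onto [-3, 2].
x_proj = clip(1.0759) = 1.0759
y_proj = clip(3.1973) = 2.0
Step 4: Evaluate f.
f(1.0759, 2.0) = -6.1185


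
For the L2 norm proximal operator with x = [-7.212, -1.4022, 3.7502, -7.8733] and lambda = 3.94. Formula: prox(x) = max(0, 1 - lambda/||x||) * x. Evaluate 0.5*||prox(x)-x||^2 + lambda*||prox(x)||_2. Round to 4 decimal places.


Step 1: Compute ||x||.
||x|| = 11.4032
Step 2: Compute scaling factor.
scale = max(0, 1 - 3.94/11.4032) = 0.6545
Step 3: prox(x) = [-4.7201, -0.9177, 2.4544, -5.1529]
||prox(x)|| = 7.4632
Step 4: Proximal objective.
0.5*||prox-x||^2 = 7.7618
lambda*||prox|| = 29.405
Total = 37.1666


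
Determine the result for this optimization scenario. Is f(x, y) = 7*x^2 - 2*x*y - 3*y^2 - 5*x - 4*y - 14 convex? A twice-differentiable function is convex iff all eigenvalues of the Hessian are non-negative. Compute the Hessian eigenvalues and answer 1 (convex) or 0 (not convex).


The Hessian of f(x,y) = 7*x^2 - 2*x*y - 3*y^2 - 5*x - 4*y - 14 is:
H = [[14, -2], [-2, -6]]
Trace = 14 - 6 = 8
Determinant = 14*-6 - (-2)^2 = -88
Discriminant = (8)^2 - 4*-88 = 416.0
Eigenvalues: lambda_1 = -6.198, lambda_2 = 14.198
The function is not convex.

0


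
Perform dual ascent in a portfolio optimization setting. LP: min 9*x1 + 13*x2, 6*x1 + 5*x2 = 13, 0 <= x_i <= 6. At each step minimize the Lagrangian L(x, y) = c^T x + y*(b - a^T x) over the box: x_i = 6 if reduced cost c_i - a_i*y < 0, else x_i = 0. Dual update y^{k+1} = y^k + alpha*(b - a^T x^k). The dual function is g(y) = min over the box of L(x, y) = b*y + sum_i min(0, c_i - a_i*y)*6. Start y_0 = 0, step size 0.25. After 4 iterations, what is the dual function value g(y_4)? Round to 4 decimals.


Dual ascent for LP: min 9*x1 + 13*x2, 6*x1 + 5*x2 = 13, 0 <= x_i <= 6
Step 1: y^k = 0.0, reduced costs: (9.0, 13.0)
  x^k = (0.0, 0.0), subgradient = b - a^T x = 13.0
  y^{k+1} = 0.0 + 0.25*13.0 = 3.25
Step 2: y^k = 3.25, reduced costs: (-10.5, -3.25)
  x^k = (6.0, 6.0), subgradient = b - a^T x = -53.0
  y^{k+1} = 3.25 + 0.25*-53.0 = -10.0
Step 3: y^k = -10.0, reduced costs: (69.0, 63.0)
  x^k = (0.0, 0.0), subgradient = b - a^T x = 13.0
  y^{k+1} = -10.0 + 0.25*13.0 = -6.75
Step 4: y^k = -6.75, reduced costs: (49.5, 46.75)
  x^k = (0.0, 0.0), subgradient = b - a^T x = 13.0
  y^{k+1} = -6.75 + 0.25*13.0 = -3.5
Dual objective at y_4 = -3.5: reduced costs (30.0, 30.5), box minimizer x = (0.0, 0.0)
g(y_4) = b*y + (c1 - a1*y)*x1 + (c2 - a2*y)*x2 = 13*(-3.5) + 30.0*0.0 + 30.5*0.0 = -45.5 + 0.0 + 0.0 = -45.5


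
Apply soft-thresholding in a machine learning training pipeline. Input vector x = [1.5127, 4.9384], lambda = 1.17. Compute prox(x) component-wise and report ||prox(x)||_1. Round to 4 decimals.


Soft-thresholding with lambda = 1.17:
prox(1.5127) = sign(1.5127)*max(|1.5127| - 1.17, 0) = 0.3427
prox(4.9384) = sign(4.9384)*max(|4.9384| - 1.17, 0) = 3.7684
prox(x) = [0.3427, 3.7684]
||prox(x)||_1 = 0.3427 + 3.7684 = 4.1111


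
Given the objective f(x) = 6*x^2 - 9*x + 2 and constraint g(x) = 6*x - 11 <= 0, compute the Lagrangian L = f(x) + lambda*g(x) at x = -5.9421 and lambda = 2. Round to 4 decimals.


Step 1: Evaluate f(x).
f(-5.9421) = 6*(-5.9421)^2 - 9*(-5.9421) + 2 = 267.3302
Step 2: Evaluate g(x).
g(-5.9421) = 6*-5.9421 - 11 = -46.6526
Step 3: Compute Lagrangian.
L = 267.3302 + 2*-46.6526 = 174.025


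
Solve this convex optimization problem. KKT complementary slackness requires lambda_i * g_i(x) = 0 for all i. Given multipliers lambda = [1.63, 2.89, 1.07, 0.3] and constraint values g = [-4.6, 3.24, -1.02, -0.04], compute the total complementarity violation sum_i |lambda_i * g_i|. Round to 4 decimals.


KKT complementary slackness check:
lambda_1 * g_1 = 1.63 * -4.6 = -7.498
lambda_2 * g_2 = 2.89 * 3.24 = 9.3636
lambda_3 * g_3 = 1.07 * -1.02 = -1.0914
lambda_4 * g_4 = 0.3 * -0.04 = -0.012
Total violation = 7.498 + 9.3636 + 1.0914 + 0.012 = 17.965


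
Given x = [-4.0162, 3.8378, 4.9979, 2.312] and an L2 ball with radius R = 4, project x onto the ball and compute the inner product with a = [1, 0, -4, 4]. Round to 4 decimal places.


Step 1: Compute ||x|| (intermediates to 6 decimals).
||x|| = sqrt((-4.0162)^2 + 3.8378^2 + 4.9979^2 + 2.312^2) = 7.821951
Step 2: Project.
Since ||x|| > R, scale = R/||x|| = 4/7.821951 = 0.511381, proj(x) = scale * x
proj(x) = [-2.053808, 1.962578, 2.555831, 1.182313]
Step 3: Dot product.
a^T * proj(x) = 1*(-2.053808) + 0*1.962578 - 4*2.555831 + 4*1.182313 = -7.5479


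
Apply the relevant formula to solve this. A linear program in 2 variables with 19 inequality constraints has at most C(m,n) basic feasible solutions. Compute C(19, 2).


Each vertex corresponds to some choice of n active constraints out of m, so the number of vertices is at most C(m, n) = m! / (n!(m-n)!).
m = 19, n = 2
Numerator: 19 * 18
Denominator: 2! = 2
C(19, 2) = 171


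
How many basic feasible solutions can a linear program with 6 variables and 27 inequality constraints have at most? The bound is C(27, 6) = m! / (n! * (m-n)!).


Each vertex corresponds to some choice of n active constraints out of m, so the number of vertices is at most C(m, n) = m! / (n!(m-n)!).
m = 27, n = 6
Numerator: 27 * 26 * 25 * 24 * 23 * 22
Denominator: 6! = 720
C(27, 6) = 296010


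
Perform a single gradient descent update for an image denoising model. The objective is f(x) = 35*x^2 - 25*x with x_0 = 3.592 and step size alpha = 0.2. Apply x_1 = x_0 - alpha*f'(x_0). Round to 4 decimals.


We compute the gradient at x_0 and apply the update.
f'(x) = 70*x - 25
f'(3.592) = 70*3.592 - 25 = 226.44
x_1 = 3.592 - 0.2*226.44 = -41.696


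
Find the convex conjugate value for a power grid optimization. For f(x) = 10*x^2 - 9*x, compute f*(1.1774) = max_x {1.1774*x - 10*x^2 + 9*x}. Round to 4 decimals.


f*(y) = sup_x {y*x - a*x^2 - b*x} = sup_x {(y-b)*x - a*x^2}
FOC: (y - b) - 2a*x = 0 => x* = (y - b)/(2a)
x* = (1.1774 + 9)/(2*10) = 0.5089
f*(1.1774) = (y-b)^2/(4a) = (1.1774 + 9)^2/(4*10)
= 103.5795/40 = 2.5895


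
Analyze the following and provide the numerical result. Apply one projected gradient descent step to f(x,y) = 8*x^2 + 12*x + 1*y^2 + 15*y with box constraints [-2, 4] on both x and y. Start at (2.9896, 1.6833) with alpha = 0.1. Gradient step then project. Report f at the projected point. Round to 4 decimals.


Step 1: Compute gradient at (2.9896, 1.6833).
grad_x = 2*8*2.9896 + 12 = 59.8336
grad_y = 2*1*1.6833 + 15 = 18.3666
Step 2: Gradient step.
x_raw = 2.9896 - 0.1*59.8336 = -2.9938
y_raw = 1.6833 - 0.1*18.3666 = -0.1534
Step 3: Project onto [-2, 4].
x_proj = clip(-2.9938) = -2.0
y_proj = clip(-0.1534) = -0.1534
Step 4: Evaluate f.
f(-2.0, -0.1534) = 5.7231


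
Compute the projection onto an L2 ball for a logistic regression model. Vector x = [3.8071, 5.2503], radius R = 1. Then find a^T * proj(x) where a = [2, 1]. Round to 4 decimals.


Step 1: Compute ||x|| (intermediates to 6 decimals).
||x|| = sqrt(3.8071^2 + 5.2503^2) = 6.485342
Step 2: Project.
Since ||x|| > R, scale = R/||x|| = 1/6.485342 = 0.154194, proj(x) = scale * x
proj(x) = [0.587032, 0.809565]
Step 3: Dot product.
a^T * proj(x) = 2*0.587032 + 1*0.809565 = 1.9836


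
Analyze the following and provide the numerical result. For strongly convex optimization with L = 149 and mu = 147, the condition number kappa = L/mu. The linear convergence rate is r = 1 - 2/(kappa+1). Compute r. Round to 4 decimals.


Step 1: Compute the condition number.
kappa = L/mu = 149/147 = 1.0136
Step 2: Compute the convergence rate.
r = 1 - 2/(kappa + 1) = 1 - 2*mu/(L + mu) = (L - mu)/(L + mu) = 2/296 = 0.0068


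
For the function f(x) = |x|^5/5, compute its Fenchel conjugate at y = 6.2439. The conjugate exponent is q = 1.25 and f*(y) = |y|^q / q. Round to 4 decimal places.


The conjugate exponent q satisfies 1/p + 1/q = 1.
p = 5, so q = 5/(5 - 1) = 1.25
|y|^q = 6.2439^1.25 = 9.8701
f*(6.2439) = 9.8701 / 1.25 = 7.8961


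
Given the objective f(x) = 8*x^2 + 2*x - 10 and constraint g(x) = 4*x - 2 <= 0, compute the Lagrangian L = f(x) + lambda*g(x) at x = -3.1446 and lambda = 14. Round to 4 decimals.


Step 1: Evaluate f(x).
f(-3.1446) = 8*(-3.1446)^2 + 2*(-3.1446) - 10 = 62.8189
Step 2: Evaluate g(x).
g(-3.1446) = 4*-3.1446 - 2 = -14.5784
Step 3: Compute Lagrangian.
L = 62.8189 + 14*-14.5784 = -141.2787


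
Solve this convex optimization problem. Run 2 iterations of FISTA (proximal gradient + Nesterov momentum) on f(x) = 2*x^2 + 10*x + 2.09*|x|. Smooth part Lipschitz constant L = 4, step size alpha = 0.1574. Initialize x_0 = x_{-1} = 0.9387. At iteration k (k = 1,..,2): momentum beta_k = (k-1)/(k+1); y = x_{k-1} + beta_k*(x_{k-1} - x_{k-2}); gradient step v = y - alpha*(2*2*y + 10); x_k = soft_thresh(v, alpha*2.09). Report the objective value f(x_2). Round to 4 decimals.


FISTA on f(x) = 2*x^2 + 10*x + 2.09*|x|
L = 4, alpha = 0.1574
Iteration 1: beta = 0.0, y = 0.9387 + 0.0*(0.9387 - 0.9387) = 0.9387
  grad(y) = 13.7548, v = y - alpha*grad = -1.2263
  prox(v) = soft_thresh(-1.2263, 0.329) = -0.8973
Iteration 2: beta = 0.3333, y = -0.8973 + 0.3333*(-0.8973 - 0.9387) = -1.5094
  grad(y) = 3.9626, v = y - alpha*grad = -2.1331
  prox(v) = soft_thresh(-2.1331, 0.329) = -1.8041
f(x_2) = 2*(-1.8041)^2 + 10*(-1.8041) + 2.09*|-1.8041| = -7.7609


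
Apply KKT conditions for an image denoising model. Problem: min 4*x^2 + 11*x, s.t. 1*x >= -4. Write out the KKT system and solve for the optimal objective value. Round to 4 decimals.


Step 1: Try lambda = 0 (constraint inactive).
Stationarity: 2*4*x + 11 = 0
x* = -11/(2*4) = -1.375
Check constraint: 1*-1.375 = -1.375 >= -4 -- satisfied.
Step 2: Compute optimal value.
f(x*) = 4*(-1.375)^2 + 11*(-1.375) = -7.5625


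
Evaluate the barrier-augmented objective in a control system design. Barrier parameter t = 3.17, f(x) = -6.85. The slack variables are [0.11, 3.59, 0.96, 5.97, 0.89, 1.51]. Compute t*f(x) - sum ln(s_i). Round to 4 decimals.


Step 1: Compute log-barrier.
ln values: [-2.2073, 1.2782, -0.0408, 1.7867, -0.1165, 0.4121]
phi = -(-2.2073 + 1.2782 - 0.0408 + 1.7867 - 0.1165 + 0.4121) = -1.1124
Step 2: Compute augmented objective.
t*f(x) = 3.17*-6.85 = -21.7145
Total = -21.7145 - 1.1124 = -22.8269


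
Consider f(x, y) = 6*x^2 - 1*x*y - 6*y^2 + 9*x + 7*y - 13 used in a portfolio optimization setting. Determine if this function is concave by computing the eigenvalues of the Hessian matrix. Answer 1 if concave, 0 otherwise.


The Hessian of f(x,y) = 6*x^2 - 1*x*y - 6*y^2 + 9*x + 7*y - 13 is:
H = [[12, -1], [-1, -12]]
Trace = 12 - 12 = 0
Determinant = 12*-12 - (-1)^2 = -145
Discriminant = (0)^2 - 4*-145 = 580.0
Eigenvalues: lambda_1 = -12.0416, lambda_2 = 12.0416
The function is not concave.

0


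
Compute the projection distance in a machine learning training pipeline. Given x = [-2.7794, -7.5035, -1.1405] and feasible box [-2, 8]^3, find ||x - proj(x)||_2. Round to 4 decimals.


Project each component onto [-2, 8].
clip(-2.7794) = -2.0, clip(-7.5035) = -2.0, clip(-1.1405) = -1.1405
Projection = [-2.0, -2.0, -1.1405]
Squared diffs: [0.6075, 30.2885, 0.0]
Distance = sqrt(30.896) = 5.5584


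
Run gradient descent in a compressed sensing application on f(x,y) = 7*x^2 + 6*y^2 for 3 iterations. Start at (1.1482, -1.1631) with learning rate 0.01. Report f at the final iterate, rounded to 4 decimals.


Gradient descent on f(x,y) = 7*x^2 + 6*y^2.
Starting point: (1.1482, -1.1631), alpha = 0.01
Step 1: grad_x = 2*7*1.1482 = 16.0748, grad_y = 2*6*-1.1631 = -13.9572
  x_1 = 1.1482 - 0.01*16.0748 = 0.9875
  y_1 = -1.1631 - 0.01*-13.9572 = -1.0235
Step 2: grad_x = 2*7*0.9875 = 13.8243, grad_y = 2*6*-1.0235 = -12.2823
  x_2 = 0.9875 - 0.01*13.8243 = 0.8492
  y_2 = -1.0235 - 0.01*-12.2823 = -0.9007
Step 3: grad_x = 2*7*0.8492 = 11.8889, grad_y = 2*6*-0.9007 = -10.8085
  x_3 = 0.8492 - 0.01*11.8889 = 0.7303
  y_3 = -0.9007 - 0.01*-10.8085 = -0.7926
f(0.7303, -0.7926) = 7*0.7303^2 + 6*(-0.7926)^2 = 7.503


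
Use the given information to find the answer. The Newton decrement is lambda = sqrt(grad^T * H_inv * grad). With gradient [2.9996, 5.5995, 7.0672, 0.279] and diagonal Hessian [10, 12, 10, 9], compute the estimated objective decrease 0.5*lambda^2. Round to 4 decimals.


Step 1: H is diagonal, so H^(-1) * g = [0.3, 0.4666, 0.7067, 0.031].
Step 2: g^T H^(-1) g = sum_i g_i^2 / H_ii
  = (2.9996)^2/10 + (5.5995)^2/12 + (7.0672)^2/10 + (0.279)^2/9
  = 0.8998 + 2.6129 + 4.9945 + 0.0086 = 8.5158
Step 3: Objective decrease = 0.5 * g^T H^(-1) g = 4.2579


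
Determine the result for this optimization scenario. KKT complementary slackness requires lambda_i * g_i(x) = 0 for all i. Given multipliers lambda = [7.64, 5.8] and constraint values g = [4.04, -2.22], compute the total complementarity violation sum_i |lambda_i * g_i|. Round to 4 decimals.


KKT complementary slackness check:
lambda_1 * g_1 = 7.64 * 4.04 = 30.8656
lambda_2 * g_2 = 5.8 * -2.22 = -12.876
Total violation = 30.8656 + 12.876 = 43.7416


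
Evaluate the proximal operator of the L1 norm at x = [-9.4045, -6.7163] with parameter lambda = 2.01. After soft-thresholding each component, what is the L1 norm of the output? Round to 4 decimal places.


Soft-thresholding with lambda = 2.01:
prox(-9.4045) = sign(-9.4045)*max(|-9.4045| - 2.01, 0) = -7.3945
prox(-6.7163) = sign(-6.7163)*max(|-6.7163| - 2.01, 0) = -4.7063
prox(x) = [-7.3945, -4.7063]
||prox(x)||_1 = 7.3945 + 4.7063 = 12.1008


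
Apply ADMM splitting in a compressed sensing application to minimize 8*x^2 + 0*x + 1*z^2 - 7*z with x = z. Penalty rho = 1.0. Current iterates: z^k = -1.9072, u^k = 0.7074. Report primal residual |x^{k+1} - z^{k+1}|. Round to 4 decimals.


ADMM iteration with rho = 1.0, z^k = -1.9072, u^k = 0.7074
Step 1: x-update.
Minimize 8*x^2 + 0*x + (1.0/2)*(x + 1.9072 + 0.7074)^2
FOC: (2*8 + 1.0)*x = 0 + 1.0*(-1.9072 - 0.7074)
x^{k+1} = -0.1538
Step 2: z-update.
Minimize 1*z^2 - 7*z + (1.0/2)*(-0.1538 - z + 0.7074)^2
FOC: (2*1 + 1.0)*z = 7 + 1.0*(-0.1538 + 0.7074)
z^{k+1} = 2.5179
Step 3: u-update.
u^{k+1} = 0.7074 - 0.1538 - 2.5179 = -1.9643
Step 4: Primal residual = |-0.1538 - 2.5179| = 2.6717


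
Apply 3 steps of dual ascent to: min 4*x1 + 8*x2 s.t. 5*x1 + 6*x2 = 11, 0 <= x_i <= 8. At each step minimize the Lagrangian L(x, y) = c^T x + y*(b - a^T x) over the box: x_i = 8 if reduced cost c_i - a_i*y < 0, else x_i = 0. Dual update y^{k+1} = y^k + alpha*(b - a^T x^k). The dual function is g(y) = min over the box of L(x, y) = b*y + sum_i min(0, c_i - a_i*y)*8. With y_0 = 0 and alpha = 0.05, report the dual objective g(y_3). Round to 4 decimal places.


Dual ascent for LP: min 4*x1 + 8*x2, 5*x1 + 6*x2 = 11, 0 <= x_i <= 8
Step 1: y^k = 0.0, reduced costs: (4.0, 8.0)
  x^k = (0.0, 0.0), subgradient = b - a^T x = 11.0
  y^{k+1} = 0.0 + 0.05*11.0 = 0.55
Step 2: y^k = 0.55, reduced costs: (1.25, 4.7)
  x^k = (0.0, 0.0), subgradient = b - a^T x = 11.0
  y^{k+1} = 0.55 + 0.05*11.0 = 1.1
Step 3: y^k = 1.1, reduced costs: (-1.5, 1.4)
  x^k = (8.0, 0.0), subgradient = b - a^T x = -29.0
  y^{k+1} = 1.1 + 0.05*-29.0 = -0.35
Dual objective at y_3 = -0.35: reduced costs (5.75, 10.1), box minimizer x = (0.0, 0.0)
g(y_3) = b*y + (c1 - a1*y)*x1 + (c2 - a2*y)*x2 = 11*(-0.35) + 5.75*0.0 + 10.1*0.0 = -3.85 + 0.0 + 0.0 = -3.85


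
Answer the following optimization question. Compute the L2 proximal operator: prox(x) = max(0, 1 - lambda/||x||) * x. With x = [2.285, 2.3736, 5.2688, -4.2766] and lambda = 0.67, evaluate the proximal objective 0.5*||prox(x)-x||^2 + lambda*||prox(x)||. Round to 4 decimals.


Step 1: Compute ||x||.
||x|| = 7.5435
Step 2: Compute scaling factor.
scale = max(0, 1 - 0.67/7.5435) = 0.9112
Step 3: prox(x) = [2.0821, 2.1628, 4.8008, -3.8968]
||prox(x)|| = 6.8735
Step 4: Proximal objective.
0.5*||prox-x||^2 = 0.2245
lambda*||prox|| = 4.6052
Total = 4.8297


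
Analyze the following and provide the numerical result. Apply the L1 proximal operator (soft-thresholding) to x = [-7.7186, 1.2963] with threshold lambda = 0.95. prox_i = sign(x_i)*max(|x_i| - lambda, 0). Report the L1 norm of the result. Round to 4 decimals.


Soft-thresholding with lambda = 0.95:
prox(-7.7186) = sign(-7.7186)*max(|-7.7186| - 0.95, 0) = -6.7686
prox(1.2963) = sign(1.2963)*max(|1.2963| - 0.95, 0) = 0.3463
prox(x) = [-6.7686, 0.3463]
||prox(x)||_1 = 6.7686 + 0.3463 = 7.1149


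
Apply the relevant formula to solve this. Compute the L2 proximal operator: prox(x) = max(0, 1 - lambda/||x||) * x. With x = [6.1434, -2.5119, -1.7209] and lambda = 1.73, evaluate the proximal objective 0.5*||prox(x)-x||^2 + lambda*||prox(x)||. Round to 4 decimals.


Step 1: Compute ||x||.
||x|| = 6.8566
Step 2: Compute scaling factor.
scale = max(0, 1 - 1.73/6.8566) = 0.7477
Step 3: prox(x) = [4.5933, -1.8781, -1.2867]
||prox(x)|| = 5.1266
Step 4: Proximal objective.
0.5*||prox-x||^2 = 1.4965
lambda*||prox|| = 8.869
Total = 10.3654


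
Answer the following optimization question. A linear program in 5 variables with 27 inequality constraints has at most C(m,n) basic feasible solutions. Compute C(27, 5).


Each vertex corresponds to some choice of n active constraints out of m, so the number of vertices is at most C(m, n) = m! / (n!(m-n)!).
m = 27, n = 5
Numerator: 27 * 26 * 25 * 24 * 23
Denominator: 5! = 120
C(27, 5) = 80730


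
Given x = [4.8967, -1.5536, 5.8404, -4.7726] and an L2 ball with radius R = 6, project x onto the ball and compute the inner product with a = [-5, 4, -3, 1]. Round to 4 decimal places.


Step 1: Compute ||x|| (intermediates to 6 decimals).
||x|| = sqrt(4.8967^2 + (-1.5536)^2 + 5.8404^2 + (-4.7726)^2) = 9.125751
Step 2: Project.
Since ||x|| > R, scale = R/||x|| = 6/9.125751 = 0.65748, proj(x) = scale * x
proj(x) = [3.219482, -1.021461, 3.839946, -3.137889]
Step 3: Dot product.
a^T * proj(x) = -5*3.219482 + 4*(-1.021461) - 3*3.839946 + 1*(-3.137889) = -34.841


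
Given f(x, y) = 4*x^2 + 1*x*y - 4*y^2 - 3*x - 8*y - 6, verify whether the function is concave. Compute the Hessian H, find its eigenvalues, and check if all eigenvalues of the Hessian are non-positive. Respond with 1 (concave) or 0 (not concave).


The Hessian of f(x,y) = 4*x^2 + 1*x*y - 4*y^2 - 3*x - 8*y - 6 is:
H = [[8, 1], [1, -8]]
Trace = 8 - 8 = 0
Determinant = 8*-8 - (1)^2 = -65
Discriminant = (0)^2 - 4*-65 = 260.0
Eigenvalues: lambda_1 = -8.0623, lambda_2 = 8.0623
The function is not concave.

0


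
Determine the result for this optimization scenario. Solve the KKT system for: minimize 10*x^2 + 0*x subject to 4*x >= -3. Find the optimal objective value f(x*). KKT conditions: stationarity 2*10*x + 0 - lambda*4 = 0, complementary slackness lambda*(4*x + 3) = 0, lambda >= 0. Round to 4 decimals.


Step 1: Try lambda = 0 (constraint inactive).
Stationarity: 2*10*x + 0 = 0
x* = 0/(2*10) = 0.0
Check constraint: 4*0.0 = 0.0 >= -3 -- satisfied.
Step 2: Compute optimal value.
f(x*) = 10*0.0^2 + 0*0.0 = 0.0


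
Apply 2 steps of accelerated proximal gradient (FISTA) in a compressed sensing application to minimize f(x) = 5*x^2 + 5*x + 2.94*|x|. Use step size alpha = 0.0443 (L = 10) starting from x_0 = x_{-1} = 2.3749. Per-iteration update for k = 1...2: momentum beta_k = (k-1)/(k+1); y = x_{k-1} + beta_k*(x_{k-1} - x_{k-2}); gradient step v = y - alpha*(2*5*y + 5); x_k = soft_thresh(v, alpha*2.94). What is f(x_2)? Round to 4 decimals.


FISTA on f(x) = 5*x^2 + 5*x + 2.94*|x|
L = 10, alpha = 0.0443
Iteration 1: beta = 0.0, y = 2.3749 + 0.0*(2.3749 - 2.3749) = 2.3749
  grad(y) = 28.749, v = y - alpha*grad = 1.1013
  prox(v) = soft_thresh(1.1013, 0.1302) = 0.9711
Iteration 2: beta = 0.3333, y = 0.9711 + 0.3333*(0.9711 - 2.3749) = 0.5031
  grad(y) = 10.0314, v = y - alpha*grad = 0.0587
  prox(v) = soft_thresh(0.0587, 0.1302) = 0.0
f(x_2) = 5*0.0^2 + 5*0.0 + 2.94*|0.0| = 0.0


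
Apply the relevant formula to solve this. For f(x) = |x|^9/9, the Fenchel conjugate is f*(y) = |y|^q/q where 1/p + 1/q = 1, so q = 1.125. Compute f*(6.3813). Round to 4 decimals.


The conjugate exponent q satisfies 1/p + 1/q = 1.
p = 9, so q = 9/(9 - 1) = 1.125
|y|^q = 6.3813^1.125 = 8.0449
f*(6.3813) = 8.0449 / 1.125 = 7.1511


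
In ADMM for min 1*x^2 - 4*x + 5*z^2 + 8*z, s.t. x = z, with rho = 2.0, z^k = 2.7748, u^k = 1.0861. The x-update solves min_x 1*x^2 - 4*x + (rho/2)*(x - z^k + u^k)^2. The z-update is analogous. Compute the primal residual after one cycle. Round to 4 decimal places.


ADMM iteration with rho = 2.0, z^k = 2.7748, u^k = 1.0861
Step 1: x-update.
Minimize 1*x^2 - 4*x + (2.0/2)*(x - 2.7748 + 1.0861)^2
FOC: (2*1 + 2.0)*x = 4 + 2.0*(2.7748 - 1.0861)
x^{k+1} = 1.8444
Step 2: z-update.
Minimize 5*z^2 + 8*z + (2.0/2)*(1.8444 - z + 1.0861)^2
FOC: (2*5 + 2.0)*z = -8 + 2.0*(1.8444 + 1.0861)
z^{k+1} = -0.1783
Step 3: u-update.
u^{k+1} = 1.0861 + 1.8444 + 0.1783 = 3.1087
Step 4: Primal residual = |1.8444 + 0.1783| = 2.0226


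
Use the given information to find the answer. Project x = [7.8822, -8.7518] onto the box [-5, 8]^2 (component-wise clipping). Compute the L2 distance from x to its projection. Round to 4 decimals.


Project each component onto [-5, 8].
clip(7.8822) = 7.8822, clip(-8.7518) = -5.0
Projection = [7.8822, -5.0]
Squared diffs: [0.0, 14.076]
Distance = sqrt(14.076) = 3.7518


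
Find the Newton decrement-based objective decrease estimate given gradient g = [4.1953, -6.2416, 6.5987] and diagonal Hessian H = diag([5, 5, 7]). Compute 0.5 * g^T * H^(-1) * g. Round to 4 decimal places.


Step 1: H is diagonal, so H^(-1) * g = [0.8391, -1.2483, 0.9427].
Step 2: g^T H^(-1) g = sum_i g_i^2 / H_ii
  = (4.1953)^2/5 + (-6.2416)^2/5 + (6.5987)^2/7
  = 3.5201 + 7.7915 + 6.2204 = 17.532
Step 3: Objective decrease = 0.5 * g^T H^(-1) g = 8.766


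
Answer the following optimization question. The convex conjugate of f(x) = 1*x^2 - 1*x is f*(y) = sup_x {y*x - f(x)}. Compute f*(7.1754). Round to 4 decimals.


f*(y) = sup_x {y*x - a*x^2 - b*x} = sup_x {(y-b)*x - a*x^2}
FOC: (y - b) - 2a*x = 0 => x* = (y - b)/(2a)
x* = (7.1754 + 1)/(2*1) = 4.0877
f*(7.1754) = (y-b)^2/(4a) = (7.1754 + 1)^2/(4*1)
= 66.8372/4 = 16.7093


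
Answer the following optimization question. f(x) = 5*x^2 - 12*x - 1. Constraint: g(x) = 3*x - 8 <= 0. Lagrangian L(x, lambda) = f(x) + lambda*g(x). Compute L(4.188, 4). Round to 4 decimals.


Step 1: Evaluate f(x).
f(4.188) = 5*4.188^2 - 12*4.188 - 1 = 36.4407
Step 2: Evaluate g(x).
g(4.188) = 3*4.188 - 8 = 4.564
Step 3: Compute Lagrangian.
L = 36.4407 + 4*4.564 = 54.6967


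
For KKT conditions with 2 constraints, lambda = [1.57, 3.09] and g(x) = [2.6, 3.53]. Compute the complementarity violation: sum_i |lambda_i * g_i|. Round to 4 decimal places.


KKT complementary slackness check:
lambda_1 * g_1 = 1.57 * 2.6 = 4.082
lambda_2 * g_2 = 3.09 * 3.53 = 10.9077
Total violation = 4.082 + 10.9077 = 14.9897


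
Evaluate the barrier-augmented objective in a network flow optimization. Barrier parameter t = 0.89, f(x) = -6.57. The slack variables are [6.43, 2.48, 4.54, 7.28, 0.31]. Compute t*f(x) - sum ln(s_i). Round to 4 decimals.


Step 1: Compute log-barrier.
ln values: [1.861, 0.9083, 1.5129, 1.9851, -1.1712]
phi = -(1.861 + 0.9083 + 1.5129 + 1.9851 - 1.1712) = -5.0961
Step 2: Compute augmented objective.
t*f(x) = 0.89*-6.57 = -5.8473
Total = -5.8473 - 5.0961 = -10.9434


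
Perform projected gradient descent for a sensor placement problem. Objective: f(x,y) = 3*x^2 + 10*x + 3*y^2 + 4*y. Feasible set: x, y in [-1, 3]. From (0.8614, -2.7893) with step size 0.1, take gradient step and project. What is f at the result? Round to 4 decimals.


Step 1: Compute gradient at (0.8614, -2.7893).
grad_x = 2*3*0.8614 + 10 = 15.1684
grad_y = 2*3*-2.7893 + 4 = -12.7358
Step 2: Gradient step.
x_raw = 0.8614 - 0.1*15.1684 = -0.6554
y_raw = -2.7893 - 0.1*-12.7358 = -1.5157
Step 3: Project onto [-1, 3].
x_proj = clip(-0.6554) = -0.6554
y_proj = clip(-1.5157) = -1.0
Step 4: Evaluate f.
f(-0.6554, -1.0) = -6.2656


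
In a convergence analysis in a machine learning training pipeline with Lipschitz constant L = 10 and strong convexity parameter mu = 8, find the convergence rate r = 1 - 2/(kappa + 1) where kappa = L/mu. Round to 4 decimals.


Step 1: Compute the condition number.
kappa = L/mu = 10/8 = 1.25
Step 2: Compute the convergence rate.
r = 1 - 2/(kappa + 1) = 1 - 2*mu/(L + mu) = (L - mu)/(L + mu) = 2/18 = 0.1111


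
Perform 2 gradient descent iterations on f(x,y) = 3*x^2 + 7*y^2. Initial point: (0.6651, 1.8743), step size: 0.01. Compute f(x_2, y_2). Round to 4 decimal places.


Gradient descent on f(x,y) = 3*x^2 + 7*y^2.
Starting point: (0.6651, 1.8743), alpha = 0.01
Step 1: grad_x = 2*3*0.6651 = 3.9906, grad_y = 2*7*1.8743 = 26.2402
  x_1 = 0.6651 - 0.01*3.9906 = 0.6252
  y_1 = 1.8743 - 0.01*26.2402 = 1.6119
Step 2: grad_x = 2*3*0.6252 = 3.7512, grad_y = 2*7*1.6119 = 22.5666
  x_2 = 0.6252 - 0.01*3.7512 = 0.5877
  y_2 = 1.6119 - 0.01*22.5666 = 1.3862
f(0.5877, 1.3862) = 3*0.5877^2 + 7*1.3862^2 = 14.4876


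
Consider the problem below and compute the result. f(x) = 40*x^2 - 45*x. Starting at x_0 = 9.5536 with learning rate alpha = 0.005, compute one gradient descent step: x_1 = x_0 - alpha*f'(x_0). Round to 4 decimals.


We compute the gradient at x_0 and apply the update.
f'(x) = 80*x - 45
f'(9.5536) = 80*9.5536 - 45 = 719.288
x_1 = 9.5536 - 0.005*719.288 = 5.9572


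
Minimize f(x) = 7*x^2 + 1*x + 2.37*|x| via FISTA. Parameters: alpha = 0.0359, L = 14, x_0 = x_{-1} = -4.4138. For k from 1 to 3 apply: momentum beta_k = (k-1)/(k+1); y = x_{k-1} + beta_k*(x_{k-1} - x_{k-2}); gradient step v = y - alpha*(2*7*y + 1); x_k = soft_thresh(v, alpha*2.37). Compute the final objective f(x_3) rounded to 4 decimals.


FISTA on f(x) = 7*x^2 + 1*x + 2.37*|x|
L = 14, alpha = 0.0359
Iteration 1: beta = 0.0, y = -4.4138 + 0.0*(-4.4138 + 4.4138) = -4.4138
  grad(y) = -60.7932, v = y - alpha*grad = -2.2313
  prox(v) = soft_thresh(-2.2313, 0.0851) = -2.1462
Iteration 2: beta = 0.3333, y = -2.1462 + 0.3333*(-2.1462 + 4.4138) = -1.3904
  grad(y) = -18.4654, v = y - alpha*grad = -0.7275
  prox(v) = soft_thresh(-0.7275, 0.0851) = -0.6424
Iteration 3: beta = 0.5, y = -0.6424 + 0.5*(-0.6424 + 2.1462) = 0.1095
  grad(y) = 2.5334, v = y - alpha*grad = 0.0186
  prox(v) = soft_thresh(0.0186, 0.0851) = 0.0
f(x_3) = 7*0.0^2 + 1*0.0 + 2.37*|0.0| = 0.0


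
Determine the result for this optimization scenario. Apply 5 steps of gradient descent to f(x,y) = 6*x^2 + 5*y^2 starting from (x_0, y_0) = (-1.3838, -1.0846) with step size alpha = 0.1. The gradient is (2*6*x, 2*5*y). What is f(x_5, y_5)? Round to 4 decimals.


Gradient descent on f(x,y) = 6*x^2 + 5*y^2.
Starting point: (-1.3838, -1.0846), alpha = 0.1
Step 1: grad_x = 2*6*-1.3838 = -16.6056, grad_y = 2*5*-1.0846 = -10.846
  x_1 = -1.3838 - 0.1*-16.6056 = 0.2768
  y_1 = -1.0846 - 0.1*-10.846 = 0.0
Step 2: grad_x = 2*6*0.2768 = 3.3211, grad_y = 2*5*0.0 = 0.0
  x_2 = 0.2768 - 0.1*3.3211 = -0.0554
  y_2 = 0.0 - 0.1*0.0 = 0.0
Step 3: grad_x = 2*6*-0.0554 = -0.6642, grad_y = 2*5*0.0 = 0.0
  x_3 = -0.0554 - 0.1*-0.6642 = 0.0111
  y_3 = 0.0 - 0.1*0.0 = 0.0
Step 4: grad_x = 2*6*0.0111 = 0.1328, grad_y = 2*5*0.0 = 0.0
  x_4 = 0.0111 - 0.1*0.1328 = -0.0022
  y_4 = 0.0 - 0.1*0.0 = 0.0
Step 5: grad_x = 2*6*-0.0022 = -0.0266, grad_y = 2*5*0.0 = 0.0
  x_5 = -0.0022 - 0.1*-0.0266 = 0.0004
  y_5 = 0.0 - 0.1*0.0 = 0.0
f(0.0004, 0.0) = 6*0.0004^2 + 5*0.0^2 = 0.0


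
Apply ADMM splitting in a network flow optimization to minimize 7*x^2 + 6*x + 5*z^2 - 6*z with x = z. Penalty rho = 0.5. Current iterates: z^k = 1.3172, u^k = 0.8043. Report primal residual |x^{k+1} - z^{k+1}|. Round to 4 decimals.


ADMM iteration with rho = 0.5, z^k = 1.3172, u^k = 0.8043
Step 1: x-update.
Minimize 7*x^2 + 6*x + (0.5/2)*(x - 1.3172 + 0.8043)^2
FOC: (2*7 + 0.5)*x = -6 + 0.5*(1.3172 - 0.8043)
x^{k+1} = -0.3961
Step 2: z-update.
Minimize 5*z^2 - 6*z + (0.5/2)*(-0.3961 - z + 0.8043)^2
FOC: (2*5 + 0.5)*z = 6 + 0.5*(-0.3961 + 0.8043)
z^{k+1} = 0.5909
Step 3: u-update.
u^{k+1} = 0.8043 - 0.3961 - 0.5909 = -0.1827
Step 4: Primal residual = |-0.3961 - 0.5909| = 0.987


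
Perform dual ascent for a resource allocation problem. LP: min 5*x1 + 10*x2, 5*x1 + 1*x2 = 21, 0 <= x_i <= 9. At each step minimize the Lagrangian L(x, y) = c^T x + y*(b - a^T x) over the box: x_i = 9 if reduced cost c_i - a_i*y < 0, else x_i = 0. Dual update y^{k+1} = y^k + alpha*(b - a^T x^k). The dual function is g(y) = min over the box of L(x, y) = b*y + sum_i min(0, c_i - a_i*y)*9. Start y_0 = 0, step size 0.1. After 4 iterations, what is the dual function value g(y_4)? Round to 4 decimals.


Dual ascent for LP: min 5*x1 + 10*x2, 5*x1 + 1*x2 = 21, 0 <= x_i <= 9
Step 1: y^k = 0.0, reduced costs: (5.0, 10.0)
  x^k = (0.0, 0.0), subgradient = b - a^T x = 21.0
  y^{k+1} = 0.0 + 0.1*21.0 = 2.1
Step 2: y^k = 2.1, reduced costs: (-5.5, 7.9)
  x^k = (9.0, 0.0), subgradient = b - a^T x = -24.0
  y^{k+1} = 2.1 + 0.1*-24.0 = -0.3
Step 3: y^k = -0.3, reduced costs: (6.5, 10.3)
  x^k = (0.0, 0.0), subgradient = b - a^T x = 21.0
  y^{k+1} = -0.3 + 0.1*21.0 = 1.8
Step 4: y^k = 1.8, reduced costs: (-4.0, 8.2)
  x^k = (9.0, 0.0), subgradient = b - a^T x = -24.0
  y^{k+1} = 1.8 + 0.1*-24.0 = -0.6
Dual objective at y_4 = -0.6: reduced costs (8.0, 10.6), box minimizer x = (0.0, 0.0)
g(y_4) = b*y + (c1 - a1*y)*x1 + (c2 - a2*y)*x2 = 21*(-0.6) + 8.0*0.0 + 10.6*0.0 = -12.6 + 0.0 + 0.0 = -12.6


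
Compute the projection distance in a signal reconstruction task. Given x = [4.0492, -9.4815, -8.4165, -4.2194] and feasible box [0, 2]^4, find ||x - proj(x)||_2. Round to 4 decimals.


Project each component onto [0, 2].
clip(4.0492) = 2.0, clip(-9.4815) = 0.0, clip(-8.4165) = 0.0, clip(-4.2194) = 0.0
Projection = [2.0, 0.0, 0.0, 0.0]
Squared diffs: [4.1992, 89.8988, 70.8375, 17.8033]
Distance = sqrt(182.7388) = 13.5181


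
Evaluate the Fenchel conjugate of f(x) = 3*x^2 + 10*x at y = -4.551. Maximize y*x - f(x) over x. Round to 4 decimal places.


f*(y) = sup_x {y*x - a*x^2 - b*x} = sup_x {(y-b)*x - a*x^2}
FOC: (y - b) - 2a*x = 0 => x* = (y - b)/(2a)
x* = (-4.551 - 10)/(2*3) = -2.4252
f*(-4.551) = (y-b)^2/(4a) = (-4.551 - 10)^2/(4*3)
= 211.7316/12 = 17.6443


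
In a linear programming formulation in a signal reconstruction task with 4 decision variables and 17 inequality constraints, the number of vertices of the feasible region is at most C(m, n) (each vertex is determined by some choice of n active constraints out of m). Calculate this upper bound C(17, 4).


Each vertex corresponds to some choice of n active constraints out of m, so the number of vertices is at most C(m, n) = m! / (n!(m-n)!).
m = 17, n = 4
Numerator: 17 * 16 * 15 * 14
Denominator: 4! = 24
C(17, 4) = 2380


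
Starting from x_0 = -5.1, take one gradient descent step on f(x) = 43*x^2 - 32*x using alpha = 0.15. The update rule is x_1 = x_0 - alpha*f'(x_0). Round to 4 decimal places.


We compute the gradient at x_0 and apply the update.
f'(x) = 86*x - 32
f'(-5.1) = 86*-5.1 - 32 = -470.6
x_1 = -5.1 - 0.15*-470.6 = 65.49


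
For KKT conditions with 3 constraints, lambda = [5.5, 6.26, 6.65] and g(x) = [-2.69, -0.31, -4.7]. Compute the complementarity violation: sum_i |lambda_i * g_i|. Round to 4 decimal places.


KKT complementary slackness check:
lambda_1 * g_1 = 5.5 * -2.69 = -14.795
lambda_2 * g_2 = 6.26 * -0.31 = -1.9406
lambda_3 * g_3 = 6.65 * -4.7 = -31.255
Total violation = 14.795 + 1.9406 + 31.255 = 47.9906
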